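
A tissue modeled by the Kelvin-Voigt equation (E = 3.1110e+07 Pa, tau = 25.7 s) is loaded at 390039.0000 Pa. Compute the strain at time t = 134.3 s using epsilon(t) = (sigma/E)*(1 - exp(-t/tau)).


epsilon(t) = (sigma/E) * (1 - exp(-t/tau))
sigma/E = 390039.0000 / 3.1110e+07 = 0.0125
exp(-t/tau) = exp(-134.3 / 25.7) = 0.0054
epsilon = 0.0125 * (1 - 0.0054)
epsilon = 0.0125


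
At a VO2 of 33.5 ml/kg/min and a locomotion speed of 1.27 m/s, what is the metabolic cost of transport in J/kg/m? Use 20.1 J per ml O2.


Power per kg = VO2 * 20.1 / 60
Power per kg = 33.5 * 20.1 / 60 = 11.2225 W/kg
Cost = power_per_kg / speed
Cost = 11.2225 / 1.27
Cost = 8.8366


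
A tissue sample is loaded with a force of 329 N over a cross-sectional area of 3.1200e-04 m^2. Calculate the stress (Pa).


stress = F / A
stress = 329 / 3.1200e-04
stress = 1.0545e+06


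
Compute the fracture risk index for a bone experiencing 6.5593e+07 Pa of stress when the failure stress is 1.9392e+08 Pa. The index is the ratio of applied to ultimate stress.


FRI = applied / ultimate
FRI = 6.5593e+07 / 1.9392e+08
FRI = 0.3382


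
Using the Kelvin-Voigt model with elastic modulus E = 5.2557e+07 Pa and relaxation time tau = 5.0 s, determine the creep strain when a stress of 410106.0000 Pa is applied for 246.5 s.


epsilon(t) = (sigma/E) * (1 - exp(-t/tau))
sigma/E = 410106.0000 / 5.2557e+07 = 0.0078
exp(-t/tau) = exp(-246.5 / 5.0) = 3.8840e-22
epsilon = 0.0078 * (1 - 3.8840e-22)
epsilon = 0.0078


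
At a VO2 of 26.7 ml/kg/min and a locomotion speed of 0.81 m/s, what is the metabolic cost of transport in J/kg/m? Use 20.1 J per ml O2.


Power per kg = VO2 * 20.1 / 60
Power per kg = 26.7 * 20.1 / 60 = 8.9445 W/kg
Cost = power_per_kg / speed
Cost = 8.9445 / 0.81
Cost = 11.0426


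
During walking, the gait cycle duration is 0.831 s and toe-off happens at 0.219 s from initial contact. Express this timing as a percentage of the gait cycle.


pct = (event_time / cycle_time) * 100
pct = (0.219 / 0.831) * 100
ratio = 0.2635
pct = 26.3538


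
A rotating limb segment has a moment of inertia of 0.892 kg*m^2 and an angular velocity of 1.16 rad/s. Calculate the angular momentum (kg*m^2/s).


L = I * omega
L = 0.892 * 1.16
L = 1.0347


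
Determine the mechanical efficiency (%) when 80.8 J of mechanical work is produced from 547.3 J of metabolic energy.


eta = (W_mech / E_meta) * 100
eta = (80.8 / 547.3) * 100
ratio = 0.1476
eta = 14.7634


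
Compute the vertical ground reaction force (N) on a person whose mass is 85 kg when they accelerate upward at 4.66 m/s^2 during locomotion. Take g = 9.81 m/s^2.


GRF = m * (g + a)
GRF = 85 * (9.81 + 4.66)
GRF = 85 * 14.4700
GRF = 1229.9500


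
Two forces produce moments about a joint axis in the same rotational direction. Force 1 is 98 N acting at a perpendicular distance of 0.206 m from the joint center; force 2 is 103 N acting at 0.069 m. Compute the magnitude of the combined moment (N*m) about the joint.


M = F1 * d1 + F2 * d2
M = 98 * 0.206 + 103 * 0.069
M = 20.1880 + 7.1070
M = 27.2950


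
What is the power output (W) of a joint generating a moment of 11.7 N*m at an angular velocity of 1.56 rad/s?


P = M * omega
P = 11.7 * 1.56
P = 18.2520


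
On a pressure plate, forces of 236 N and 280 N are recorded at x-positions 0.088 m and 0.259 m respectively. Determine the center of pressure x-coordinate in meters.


COP_x = (F1*x1 + F2*x2) / (F1 + F2)
COP_x = (236*0.088 + 280*0.259) / (236 + 280)
Numerator = 93.2880
Denominator = 516
COP_x = 0.1808


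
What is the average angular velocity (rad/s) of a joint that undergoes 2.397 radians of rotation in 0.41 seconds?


omega = delta_theta / delta_t
omega = 2.397 / 0.41
omega = 5.8463


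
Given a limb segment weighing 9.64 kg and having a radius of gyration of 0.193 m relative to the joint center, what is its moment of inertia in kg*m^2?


I = m * k^2
I = 9.64 * 0.193^2
k^2 = 0.0372
I = 0.3591


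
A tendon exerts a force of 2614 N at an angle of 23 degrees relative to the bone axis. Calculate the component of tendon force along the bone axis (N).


F_eff = F_tendon * cos(theta)
theta = 23 deg = 0.4014 rad
cos(theta) = 0.9205
F_eff = 2614 * 0.9205
F_eff = 2406.1997


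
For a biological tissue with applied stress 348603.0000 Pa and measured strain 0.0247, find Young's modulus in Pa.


E = stress / strain
E = 348603.0000 / 0.0247
E = 1.4113e+07


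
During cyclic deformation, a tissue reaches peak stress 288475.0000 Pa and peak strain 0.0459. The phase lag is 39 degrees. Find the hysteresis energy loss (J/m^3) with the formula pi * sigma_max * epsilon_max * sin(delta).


E_loss = pi * sigma_max * epsilon_max * sin(delta)
delta = 39 deg = 0.6807 rad
sin(delta) = 0.6293
E_loss = pi * 288475.0000 * 0.0459 * 0.6293
E_loss = 26178.3665


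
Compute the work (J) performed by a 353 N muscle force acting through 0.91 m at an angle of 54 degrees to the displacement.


W = F * d * cos(theta)
theta = 54 deg = 0.9425 rad
cos(theta) = 0.5878
W = 353 * 0.91 * 0.5878
W = 188.8143


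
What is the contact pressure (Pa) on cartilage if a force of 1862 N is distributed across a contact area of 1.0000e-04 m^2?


P = F / A
P = 1862 / 1.0000e-04
P = 1.8620e+07


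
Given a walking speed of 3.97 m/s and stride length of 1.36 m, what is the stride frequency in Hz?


f = v / stride_length
f = 3.97 / 1.36
f = 2.9191


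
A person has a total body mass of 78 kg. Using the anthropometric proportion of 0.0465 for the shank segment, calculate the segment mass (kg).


m_segment = body_mass * fraction
m_segment = 78 * 0.0465
m_segment = 3.6270


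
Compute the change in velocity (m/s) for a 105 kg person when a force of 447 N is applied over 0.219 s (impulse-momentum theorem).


J = F * dt = 447 * 0.219 = 97.8930 N*s
delta_v = J / m
delta_v = 97.8930 / 105
delta_v = 0.9323


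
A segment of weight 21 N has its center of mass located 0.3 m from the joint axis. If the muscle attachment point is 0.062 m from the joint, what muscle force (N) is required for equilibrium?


F_muscle = W * d_load / d_muscle
F_muscle = 21 * 0.3 / 0.062
Numerator = 6.3000
F_muscle = 101.6129


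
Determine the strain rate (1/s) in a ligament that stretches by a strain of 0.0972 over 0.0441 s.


strain_rate = delta_strain / delta_t
strain_rate = 0.0972 / 0.0441
strain_rate = 2.2041


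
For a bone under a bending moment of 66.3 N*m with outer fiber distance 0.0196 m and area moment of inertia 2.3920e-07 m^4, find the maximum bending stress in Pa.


sigma = M * c / I
sigma = 66.3 * 0.0196 / 2.3920e-07
M * c = 1.2995
sigma = 5.4326e+06


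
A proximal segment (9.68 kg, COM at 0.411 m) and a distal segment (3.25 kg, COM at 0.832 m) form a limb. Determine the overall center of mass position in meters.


COM = (m1*x1 + m2*x2) / (m1 + m2)
COM = (9.68*0.411 + 3.25*0.832) / (9.68 + 3.25)
Numerator = 6.6825
Denominator = 12.9300
COM = 0.5168


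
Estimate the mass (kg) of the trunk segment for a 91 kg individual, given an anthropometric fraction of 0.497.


m_segment = body_mass * fraction
m_segment = 91 * 0.497
m_segment = 45.2270


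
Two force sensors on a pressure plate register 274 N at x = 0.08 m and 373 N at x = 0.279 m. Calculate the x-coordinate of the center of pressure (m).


COP_x = (F1*x1 + F2*x2) / (F1 + F2)
COP_x = (274*0.08 + 373*0.279) / (274 + 373)
Numerator = 125.9870
Denominator = 647
COP_x = 0.1947


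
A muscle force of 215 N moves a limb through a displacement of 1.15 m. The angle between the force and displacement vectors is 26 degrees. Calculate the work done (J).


W = F * d * cos(theta)
theta = 26 deg = 0.4538 rad
cos(theta) = 0.8988
W = 215 * 1.15 * 0.8988
W = 222.2268


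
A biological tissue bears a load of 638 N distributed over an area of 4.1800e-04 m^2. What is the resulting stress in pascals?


stress = F / A
stress = 638 / 4.1800e-04
stress = 1.5263e+06


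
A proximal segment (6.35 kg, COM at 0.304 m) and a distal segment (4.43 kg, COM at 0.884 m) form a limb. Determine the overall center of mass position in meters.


COM = (m1*x1 + m2*x2) / (m1 + m2)
COM = (6.35*0.304 + 4.43*0.884) / (6.35 + 4.43)
Numerator = 5.8465
Denominator = 10.7800
COM = 0.5423


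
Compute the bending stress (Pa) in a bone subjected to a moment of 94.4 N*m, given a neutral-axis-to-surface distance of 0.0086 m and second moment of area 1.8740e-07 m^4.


sigma = M * c / I
sigma = 94.4 * 0.0086 / 1.8740e-07
M * c = 0.8118
sigma = 4.3321e+06


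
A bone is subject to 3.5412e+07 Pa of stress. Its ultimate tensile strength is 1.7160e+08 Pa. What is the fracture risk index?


FRI = applied / ultimate
FRI = 3.5412e+07 / 1.7160e+08
FRI = 0.2064


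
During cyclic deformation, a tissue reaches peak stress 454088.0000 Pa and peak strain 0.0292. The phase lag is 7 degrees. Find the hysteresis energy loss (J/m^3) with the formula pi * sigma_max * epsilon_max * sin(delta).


E_loss = pi * sigma_max * epsilon_max * sin(delta)
delta = 7 deg = 0.1222 rad
sin(delta) = 0.1219
E_loss = pi * 454088.0000 * 0.0292 * 0.1219
E_loss = 5076.5331


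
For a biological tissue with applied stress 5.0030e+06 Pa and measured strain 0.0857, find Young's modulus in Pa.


E = stress / strain
E = 5.0030e+06 / 0.0857
E = 5.8378e+07


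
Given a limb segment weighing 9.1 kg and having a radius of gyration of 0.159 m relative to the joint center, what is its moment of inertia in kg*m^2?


I = m * k^2
I = 9.1 * 0.159^2
k^2 = 0.0253
I = 0.2301


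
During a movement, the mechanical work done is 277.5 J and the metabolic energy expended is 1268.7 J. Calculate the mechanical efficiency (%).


eta = (W_mech / E_meta) * 100
eta = (277.5 / 1268.7) * 100
ratio = 0.2187
eta = 21.8728


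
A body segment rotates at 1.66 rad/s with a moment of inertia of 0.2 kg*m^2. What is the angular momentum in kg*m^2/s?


L = I * omega
L = 0.2 * 1.66
L = 0.3320


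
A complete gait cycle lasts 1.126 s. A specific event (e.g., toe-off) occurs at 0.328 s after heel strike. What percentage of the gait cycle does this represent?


pct = (event_time / cycle_time) * 100
pct = (0.328 / 1.126) * 100
ratio = 0.2913
pct = 29.1297


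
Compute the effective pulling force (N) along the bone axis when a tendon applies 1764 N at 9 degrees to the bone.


F_eff = F_tendon * cos(theta)
theta = 9 deg = 0.1571 rad
cos(theta) = 0.9877
F_eff = 1764 * 0.9877
F_eff = 1742.2822


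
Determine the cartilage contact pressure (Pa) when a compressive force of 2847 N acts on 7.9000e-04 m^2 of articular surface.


P = F / A
P = 2847 / 7.9000e-04
P = 3.6038e+06


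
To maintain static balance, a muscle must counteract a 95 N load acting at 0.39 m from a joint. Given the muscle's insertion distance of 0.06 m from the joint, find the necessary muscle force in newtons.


F_muscle = W * d_load / d_muscle
F_muscle = 95 * 0.39 / 0.06
Numerator = 37.0500
F_muscle = 617.5000


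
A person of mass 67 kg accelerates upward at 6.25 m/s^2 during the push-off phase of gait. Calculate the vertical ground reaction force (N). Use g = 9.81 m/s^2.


GRF = m * (g + a)
GRF = 67 * (9.81 + 6.25)
GRF = 67 * 16.0600
GRF = 1076.0200


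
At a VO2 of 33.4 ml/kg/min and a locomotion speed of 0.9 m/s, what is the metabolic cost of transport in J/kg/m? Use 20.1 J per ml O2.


Power per kg = VO2 * 20.1 / 60
Power per kg = 33.4 * 20.1 / 60 = 11.1890 W/kg
Cost = power_per_kg / speed
Cost = 11.1890 / 0.9
Cost = 12.4322


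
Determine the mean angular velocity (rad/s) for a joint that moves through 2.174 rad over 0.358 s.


omega = delta_theta / delta_t
omega = 2.174 / 0.358
omega = 6.0726


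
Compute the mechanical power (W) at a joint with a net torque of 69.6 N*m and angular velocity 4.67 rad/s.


P = M * omega
P = 69.6 * 4.67
P = 325.0320


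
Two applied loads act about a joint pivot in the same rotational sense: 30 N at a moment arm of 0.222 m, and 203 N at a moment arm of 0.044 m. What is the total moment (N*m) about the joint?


M = F1 * d1 + F2 * d2
M = 30 * 0.222 + 203 * 0.044
M = 6.6600 + 8.9320
M = 15.5920


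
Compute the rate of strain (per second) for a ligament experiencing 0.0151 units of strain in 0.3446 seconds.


strain_rate = delta_strain / delta_t
strain_rate = 0.0151 / 0.3446
strain_rate = 0.0438


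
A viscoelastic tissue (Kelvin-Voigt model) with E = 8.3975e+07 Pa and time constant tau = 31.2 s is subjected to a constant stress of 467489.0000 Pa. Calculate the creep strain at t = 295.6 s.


epsilon(t) = (sigma/E) * (1 - exp(-t/tau))
sigma/E = 467489.0000 / 8.3975e+07 = 0.0056
exp(-t/tau) = exp(-295.6 / 31.2) = 7.6796e-05
epsilon = 0.0056 * (1 - 7.6796e-05)
epsilon = 0.0056


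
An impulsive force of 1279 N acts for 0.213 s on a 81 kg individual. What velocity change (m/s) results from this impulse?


J = F * dt = 1279 * 0.213 = 272.4270 N*s
delta_v = J / m
delta_v = 272.4270 / 81
delta_v = 3.3633


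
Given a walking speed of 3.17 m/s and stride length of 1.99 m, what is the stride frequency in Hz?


f = v / stride_length
f = 3.17 / 1.99
f = 1.5930


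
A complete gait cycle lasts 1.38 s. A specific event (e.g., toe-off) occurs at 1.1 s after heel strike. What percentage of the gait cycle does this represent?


pct = (event_time / cycle_time) * 100
pct = (1.1 / 1.38) * 100
ratio = 0.7971
pct = 79.7101


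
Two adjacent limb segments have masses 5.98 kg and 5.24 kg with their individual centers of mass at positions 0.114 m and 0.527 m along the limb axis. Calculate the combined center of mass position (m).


COM = (m1*x1 + m2*x2) / (m1 + m2)
COM = (5.98*0.114 + 5.24*0.527) / (5.98 + 5.24)
Numerator = 3.4432
Denominator = 11.2200
COM = 0.3069


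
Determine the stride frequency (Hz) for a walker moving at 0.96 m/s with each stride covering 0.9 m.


f = v / stride_length
f = 0.96 / 0.9
f = 1.0667


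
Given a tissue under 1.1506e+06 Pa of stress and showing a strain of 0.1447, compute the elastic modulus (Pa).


E = stress / strain
E = 1.1506e+06 / 0.1447
E = 7.9516e+06


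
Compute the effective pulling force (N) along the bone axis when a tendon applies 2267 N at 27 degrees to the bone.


F_eff = F_tendon * cos(theta)
theta = 27 deg = 0.4712 rad
cos(theta) = 0.8910
F_eff = 2267 * 0.8910
F_eff = 2019.9118


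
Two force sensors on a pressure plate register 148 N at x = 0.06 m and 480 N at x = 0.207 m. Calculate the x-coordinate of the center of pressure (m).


COP_x = (F1*x1 + F2*x2) / (F1 + F2)
COP_x = (148*0.06 + 480*0.207) / (148 + 480)
Numerator = 108.2400
Denominator = 628
COP_x = 0.1724


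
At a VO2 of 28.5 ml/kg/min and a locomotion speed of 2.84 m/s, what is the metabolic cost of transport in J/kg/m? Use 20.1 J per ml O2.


Power per kg = VO2 * 20.1 / 60
Power per kg = 28.5 * 20.1 / 60 = 9.5475 W/kg
Cost = power_per_kg / speed
Cost = 9.5475 / 2.84
Cost = 3.3618


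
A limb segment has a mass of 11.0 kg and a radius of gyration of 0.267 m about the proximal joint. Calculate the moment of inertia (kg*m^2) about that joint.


I = m * k^2
I = 11.0 * 0.267^2
k^2 = 0.0713
I = 0.7842


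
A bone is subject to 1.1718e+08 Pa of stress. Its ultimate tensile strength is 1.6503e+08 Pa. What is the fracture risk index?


FRI = applied / ultimate
FRI = 1.1718e+08 / 1.6503e+08
FRI = 0.7101


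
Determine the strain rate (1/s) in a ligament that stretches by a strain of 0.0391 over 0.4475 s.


strain_rate = delta_strain / delta_t
strain_rate = 0.0391 / 0.4475
strain_rate = 0.0874


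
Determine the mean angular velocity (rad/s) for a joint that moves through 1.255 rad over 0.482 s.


omega = delta_theta / delta_t
omega = 1.255 / 0.482
omega = 2.6037


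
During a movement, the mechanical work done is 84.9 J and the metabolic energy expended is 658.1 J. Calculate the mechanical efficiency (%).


eta = (W_mech / E_meta) * 100
eta = (84.9 / 658.1) * 100
ratio = 0.1290
eta = 12.9008


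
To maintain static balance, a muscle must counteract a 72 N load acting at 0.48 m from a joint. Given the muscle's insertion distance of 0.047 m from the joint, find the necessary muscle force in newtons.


F_muscle = W * d_load / d_muscle
F_muscle = 72 * 0.48 / 0.047
Numerator = 34.5600
F_muscle = 735.3191


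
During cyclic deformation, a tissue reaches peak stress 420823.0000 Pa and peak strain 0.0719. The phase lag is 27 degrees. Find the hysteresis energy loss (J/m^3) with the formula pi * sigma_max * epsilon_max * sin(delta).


E_loss = pi * sigma_max * epsilon_max * sin(delta)
delta = 27 deg = 0.4712 rad
sin(delta) = 0.4540
E_loss = pi * 420823.0000 * 0.0719 * 0.4540
E_loss = 43154.3914


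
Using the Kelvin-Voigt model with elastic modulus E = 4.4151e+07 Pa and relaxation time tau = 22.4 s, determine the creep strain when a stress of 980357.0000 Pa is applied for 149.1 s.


epsilon(t) = (sigma/E) * (1 - exp(-t/tau))
sigma/E = 980357.0000 / 4.4151e+07 = 0.0222
exp(-t/tau) = exp(-149.1 / 22.4) = 0.0013
epsilon = 0.0222 * (1 - 0.0013)
epsilon = 0.0222


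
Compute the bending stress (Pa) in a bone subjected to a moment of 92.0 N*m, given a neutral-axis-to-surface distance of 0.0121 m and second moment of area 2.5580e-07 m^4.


sigma = M * c / I
sigma = 92.0 * 0.0121 / 2.5580e-07
M * c = 1.1132
sigma = 4.3518e+06


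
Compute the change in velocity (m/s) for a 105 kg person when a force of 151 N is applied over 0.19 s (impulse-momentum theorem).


J = F * dt = 151 * 0.19 = 28.6900 N*s
delta_v = J / m
delta_v = 28.6900 / 105
delta_v = 0.2732


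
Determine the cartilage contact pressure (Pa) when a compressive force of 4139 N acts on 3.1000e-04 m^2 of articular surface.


P = F / A
P = 4139 / 3.1000e-04
P = 1.3352e+07


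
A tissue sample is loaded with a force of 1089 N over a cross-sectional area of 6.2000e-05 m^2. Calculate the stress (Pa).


stress = F / A
stress = 1089 / 6.2000e-05
stress = 1.7565e+07


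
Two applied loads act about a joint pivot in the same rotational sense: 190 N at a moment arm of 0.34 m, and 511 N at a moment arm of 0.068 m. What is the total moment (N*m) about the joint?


M = F1 * d1 + F2 * d2
M = 190 * 0.34 + 511 * 0.068
M = 64.6000 + 34.7480
M = 99.3480


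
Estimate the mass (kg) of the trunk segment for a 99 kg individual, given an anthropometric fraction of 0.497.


m_segment = body_mass * fraction
m_segment = 99 * 0.497
m_segment = 49.2030


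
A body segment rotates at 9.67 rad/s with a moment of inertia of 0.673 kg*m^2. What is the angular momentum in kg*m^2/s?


L = I * omega
L = 0.673 * 9.67
L = 6.5079


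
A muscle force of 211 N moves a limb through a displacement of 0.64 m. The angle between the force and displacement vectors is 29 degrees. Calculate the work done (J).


W = F * d * cos(theta)
theta = 29 deg = 0.5061 rad
cos(theta) = 0.8746
W = 211 * 0.64 * 0.8746
W = 118.1086


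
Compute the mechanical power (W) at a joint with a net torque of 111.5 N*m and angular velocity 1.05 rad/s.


P = M * omega
P = 111.5 * 1.05
P = 117.0750


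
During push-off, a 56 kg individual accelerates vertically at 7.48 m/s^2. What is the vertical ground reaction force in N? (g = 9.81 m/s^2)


GRF = m * (g + a)
GRF = 56 * (9.81 + 7.48)
GRF = 56 * 17.2900
GRF = 968.2400


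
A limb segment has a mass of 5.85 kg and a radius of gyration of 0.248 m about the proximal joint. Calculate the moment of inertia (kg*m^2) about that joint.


I = m * k^2
I = 5.85 * 0.248^2
k^2 = 0.0615
I = 0.3598


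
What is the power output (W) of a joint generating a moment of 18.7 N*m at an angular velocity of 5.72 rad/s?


P = M * omega
P = 18.7 * 5.72
P = 106.9640


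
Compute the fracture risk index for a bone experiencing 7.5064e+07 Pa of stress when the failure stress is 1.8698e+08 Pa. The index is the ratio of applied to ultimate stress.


FRI = applied / ultimate
FRI = 7.5064e+07 / 1.8698e+08
FRI = 0.4015


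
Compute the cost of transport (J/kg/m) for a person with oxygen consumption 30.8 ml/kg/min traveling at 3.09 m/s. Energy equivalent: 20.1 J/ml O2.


Power per kg = VO2 * 20.1 / 60
Power per kg = 30.8 * 20.1 / 60 = 10.3180 W/kg
Cost = power_per_kg / speed
Cost = 10.3180 / 3.09
Cost = 3.3392


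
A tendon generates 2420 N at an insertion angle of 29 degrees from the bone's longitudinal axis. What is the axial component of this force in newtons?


F_eff = F_tendon * cos(theta)
theta = 29 deg = 0.5061 rad
cos(theta) = 0.8746
F_eff = 2420 * 0.8746
F_eff = 2116.5797


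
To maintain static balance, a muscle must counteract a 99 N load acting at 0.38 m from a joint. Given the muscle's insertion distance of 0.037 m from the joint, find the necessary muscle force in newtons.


F_muscle = W * d_load / d_muscle
F_muscle = 99 * 0.38 / 0.037
Numerator = 37.6200
F_muscle = 1016.7568


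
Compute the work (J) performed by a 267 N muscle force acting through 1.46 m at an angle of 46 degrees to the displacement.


W = F * d * cos(theta)
theta = 46 deg = 0.8029 rad
cos(theta) = 0.6947
W = 267 * 1.46 * 0.6947
W = 270.7917


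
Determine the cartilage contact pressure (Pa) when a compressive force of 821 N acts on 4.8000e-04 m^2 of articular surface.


P = F / A
P = 821 / 4.8000e-04
P = 1.7104e+06


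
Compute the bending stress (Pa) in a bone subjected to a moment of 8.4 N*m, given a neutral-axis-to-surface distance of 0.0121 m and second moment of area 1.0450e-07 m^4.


sigma = M * c / I
sigma = 8.4 * 0.0121 / 1.0450e-07
M * c = 0.1016
sigma = 972631.5789


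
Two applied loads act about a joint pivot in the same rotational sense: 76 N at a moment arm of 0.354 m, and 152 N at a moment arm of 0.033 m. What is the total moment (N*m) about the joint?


M = F1 * d1 + F2 * d2
M = 76 * 0.354 + 152 * 0.033
M = 26.9040 + 5.0160
M = 31.9200


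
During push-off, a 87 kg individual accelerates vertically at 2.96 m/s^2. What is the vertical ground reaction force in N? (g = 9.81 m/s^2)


GRF = m * (g + a)
GRF = 87 * (9.81 + 2.96)
GRF = 87 * 12.7700
GRF = 1110.9900


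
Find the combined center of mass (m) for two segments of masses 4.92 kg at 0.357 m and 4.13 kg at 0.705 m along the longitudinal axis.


COM = (m1*x1 + m2*x2) / (m1 + m2)
COM = (4.92*0.357 + 4.13*0.705) / (4.92 + 4.13)
Numerator = 4.6681
Denominator = 9.0500
COM = 0.5158


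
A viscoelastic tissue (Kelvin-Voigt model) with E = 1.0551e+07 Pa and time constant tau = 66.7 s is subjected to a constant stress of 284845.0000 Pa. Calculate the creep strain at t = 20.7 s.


epsilon(t) = (sigma/E) * (1 - exp(-t/tau))
sigma/E = 284845.0000 / 1.0551e+07 = 0.0270
exp(-t/tau) = exp(-20.7 / 66.7) = 0.7332
epsilon = 0.0270 * (1 - 0.7332)
epsilon = 0.0072


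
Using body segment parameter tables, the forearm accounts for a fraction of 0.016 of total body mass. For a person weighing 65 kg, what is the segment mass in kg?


m_segment = body_mass * fraction
m_segment = 65 * 0.016
m_segment = 1.0400


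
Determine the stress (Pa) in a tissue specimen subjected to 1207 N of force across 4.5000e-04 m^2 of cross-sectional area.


stress = F / A
stress = 1207 / 4.5000e-04
stress = 2.6822e+06


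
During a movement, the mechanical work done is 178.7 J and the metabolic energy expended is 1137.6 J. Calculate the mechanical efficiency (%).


eta = (W_mech / E_meta) * 100
eta = (178.7 / 1137.6) * 100
ratio = 0.1571
eta = 15.7085


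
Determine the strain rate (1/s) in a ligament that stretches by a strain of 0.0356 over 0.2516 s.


strain_rate = delta_strain / delta_t
strain_rate = 0.0356 / 0.2516
strain_rate = 0.1415


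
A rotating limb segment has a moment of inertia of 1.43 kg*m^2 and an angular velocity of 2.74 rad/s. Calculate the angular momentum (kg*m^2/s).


L = I * omega
L = 1.43 * 2.74
L = 3.9182


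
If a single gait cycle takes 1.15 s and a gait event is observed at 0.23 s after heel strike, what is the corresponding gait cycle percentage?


pct = (event_time / cycle_time) * 100
pct = (0.23 / 1.15) * 100
ratio = 0.2000
pct = 20.0000


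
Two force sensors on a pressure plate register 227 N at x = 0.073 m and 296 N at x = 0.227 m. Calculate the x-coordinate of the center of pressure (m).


COP_x = (F1*x1 + F2*x2) / (F1 + F2)
COP_x = (227*0.073 + 296*0.227) / (227 + 296)
Numerator = 83.7630
Denominator = 523
COP_x = 0.1602


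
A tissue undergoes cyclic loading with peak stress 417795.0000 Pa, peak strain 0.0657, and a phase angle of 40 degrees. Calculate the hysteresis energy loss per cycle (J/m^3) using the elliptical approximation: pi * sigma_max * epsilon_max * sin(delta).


E_loss = pi * sigma_max * epsilon_max * sin(delta)
delta = 40 deg = 0.6981 rad
sin(delta) = 0.6428
E_loss = pi * 417795.0000 * 0.0657 * 0.6428
E_loss = 55430.1402


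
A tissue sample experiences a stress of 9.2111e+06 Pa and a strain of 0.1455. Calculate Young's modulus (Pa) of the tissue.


E = stress / strain
E = 9.2111e+06 / 0.1455
E = 6.3307e+07


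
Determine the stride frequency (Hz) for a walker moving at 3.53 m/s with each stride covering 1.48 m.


f = v / stride_length
f = 3.53 / 1.48
f = 2.3851


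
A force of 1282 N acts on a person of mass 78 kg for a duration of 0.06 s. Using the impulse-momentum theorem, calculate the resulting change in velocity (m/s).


J = F * dt = 1282 * 0.06 = 76.9200 N*s
delta_v = J / m
delta_v = 76.9200 / 78
delta_v = 0.9862


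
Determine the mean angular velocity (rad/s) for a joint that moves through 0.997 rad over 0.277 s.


omega = delta_theta / delta_t
omega = 0.997 / 0.277
omega = 3.5993


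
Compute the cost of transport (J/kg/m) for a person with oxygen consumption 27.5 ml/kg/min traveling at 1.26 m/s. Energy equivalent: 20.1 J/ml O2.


Power per kg = VO2 * 20.1 / 60
Power per kg = 27.5 * 20.1 / 60 = 9.2125 W/kg
Cost = power_per_kg / speed
Cost = 9.2125 / 1.26
Cost = 7.3115


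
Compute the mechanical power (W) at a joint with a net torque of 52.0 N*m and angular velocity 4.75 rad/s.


P = M * omega
P = 52.0 * 4.75
P = 247.0000


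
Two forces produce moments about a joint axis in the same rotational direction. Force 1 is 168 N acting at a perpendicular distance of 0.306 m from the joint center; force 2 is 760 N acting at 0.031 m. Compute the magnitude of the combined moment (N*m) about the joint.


M = F1 * d1 + F2 * d2
M = 168 * 0.306 + 760 * 0.031
M = 51.4080 + 23.5600
M = 74.9680


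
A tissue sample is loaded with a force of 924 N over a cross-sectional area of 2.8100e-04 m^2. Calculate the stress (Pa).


stress = F / A
stress = 924 / 2.8100e-04
stress = 3.2883e+06


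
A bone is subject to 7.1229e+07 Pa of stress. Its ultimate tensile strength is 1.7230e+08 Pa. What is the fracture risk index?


FRI = applied / ultimate
FRI = 7.1229e+07 / 1.7230e+08
FRI = 0.4134


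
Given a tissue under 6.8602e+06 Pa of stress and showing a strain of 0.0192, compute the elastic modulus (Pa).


E = stress / strain
E = 6.8602e+06 / 0.0192
E = 3.5730e+08


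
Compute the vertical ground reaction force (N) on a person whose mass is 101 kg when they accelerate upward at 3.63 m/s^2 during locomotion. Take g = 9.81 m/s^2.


GRF = m * (g + a)
GRF = 101 * (9.81 + 3.63)
GRF = 101 * 13.4400
GRF = 1357.4400


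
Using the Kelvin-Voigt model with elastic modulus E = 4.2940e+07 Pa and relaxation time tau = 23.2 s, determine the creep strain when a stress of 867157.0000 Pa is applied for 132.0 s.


epsilon(t) = (sigma/E) * (1 - exp(-t/tau))
sigma/E = 867157.0000 / 4.2940e+07 = 0.0202
exp(-t/tau) = exp(-132.0 / 23.2) = 0.0034
epsilon = 0.0202 * (1 - 0.0034)
epsilon = 0.0201


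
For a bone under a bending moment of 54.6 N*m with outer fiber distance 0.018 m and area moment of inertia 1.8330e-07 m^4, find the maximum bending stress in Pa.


sigma = M * c / I
sigma = 54.6 * 0.018 / 1.8330e-07
M * c = 0.9828
sigma = 5.3617e+06


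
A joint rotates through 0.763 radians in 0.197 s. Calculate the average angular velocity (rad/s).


omega = delta_theta / delta_t
omega = 0.763 / 0.197
omega = 3.8731


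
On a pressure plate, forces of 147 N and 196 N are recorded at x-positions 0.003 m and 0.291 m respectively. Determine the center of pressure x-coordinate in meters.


COP_x = (F1*x1 + F2*x2) / (F1 + F2)
COP_x = (147*0.003 + 196*0.291) / (147 + 196)
Numerator = 57.4770
Denominator = 343
COP_x = 0.1676


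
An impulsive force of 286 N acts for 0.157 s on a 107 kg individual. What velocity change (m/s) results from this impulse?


J = F * dt = 286 * 0.157 = 44.9020 N*s
delta_v = J / m
delta_v = 44.9020 / 107
delta_v = 0.4196


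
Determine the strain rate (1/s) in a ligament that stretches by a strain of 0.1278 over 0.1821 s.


strain_rate = delta_strain / delta_t
strain_rate = 0.1278 / 0.1821
strain_rate = 0.7018


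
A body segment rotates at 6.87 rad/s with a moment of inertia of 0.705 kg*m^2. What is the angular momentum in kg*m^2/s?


L = I * omega
L = 0.705 * 6.87
L = 4.8434


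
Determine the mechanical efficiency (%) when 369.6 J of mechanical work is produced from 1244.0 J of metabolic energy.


eta = (W_mech / E_meta) * 100
eta = (369.6 / 1244.0) * 100
ratio = 0.2971
eta = 29.7106


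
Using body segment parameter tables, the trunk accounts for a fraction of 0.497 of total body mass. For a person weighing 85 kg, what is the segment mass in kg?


m_segment = body_mass * fraction
m_segment = 85 * 0.497
m_segment = 42.2450


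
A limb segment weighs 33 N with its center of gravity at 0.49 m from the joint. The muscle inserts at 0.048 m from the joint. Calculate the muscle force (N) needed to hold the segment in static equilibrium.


F_muscle = W * d_load / d_muscle
F_muscle = 33 * 0.49 / 0.048
Numerator = 16.1700
F_muscle = 336.8750


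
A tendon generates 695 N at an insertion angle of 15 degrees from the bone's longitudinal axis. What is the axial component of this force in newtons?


F_eff = F_tendon * cos(theta)
theta = 15 deg = 0.2618 rad
cos(theta) = 0.9659
F_eff = 695 * 0.9659
F_eff = 671.3184


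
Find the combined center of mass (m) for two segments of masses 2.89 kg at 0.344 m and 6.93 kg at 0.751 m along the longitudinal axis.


COM = (m1*x1 + m2*x2) / (m1 + m2)
COM = (2.89*0.344 + 6.93*0.751) / (2.89 + 6.93)
Numerator = 6.1986
Denominator = 9.8200
COM = 0.6312


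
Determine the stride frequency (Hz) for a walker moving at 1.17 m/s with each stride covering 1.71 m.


f = v / stride_length
f = 1.17 / 1.71
f = 0.6842


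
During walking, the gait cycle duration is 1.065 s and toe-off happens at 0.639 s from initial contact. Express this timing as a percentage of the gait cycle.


pct = (event_time / cycle_time) * 100
pct = (0.639 / 1.065) * 100
ratio = 0.6000
pct = 60.0000


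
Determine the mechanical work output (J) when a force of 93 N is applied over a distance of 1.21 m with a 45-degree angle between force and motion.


W = F * d * cos(theta)
theta = 45 deg = 0.7854 rad
cos(theta) = 0.7071
W = 93 * 1.21 * 0.7071
W = 79.5707


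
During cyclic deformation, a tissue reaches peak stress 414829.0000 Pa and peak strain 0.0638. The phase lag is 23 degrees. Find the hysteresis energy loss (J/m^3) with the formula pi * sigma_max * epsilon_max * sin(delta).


E_loss = pi * sigma_max * epsilon_max * sin(delta)
delta = 23 deg = 0.4014 rad
sin(delta) = 0.3907
E_loss = pi * 414829.0000 * 0.0638 * 0.3907
E_loss = 32487.6032


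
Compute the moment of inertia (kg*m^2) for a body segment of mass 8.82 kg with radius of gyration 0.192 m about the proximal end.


I = m * k^2
I = 8.82 * 0.192^2
k^2 = 0.0369
I = 0.3251


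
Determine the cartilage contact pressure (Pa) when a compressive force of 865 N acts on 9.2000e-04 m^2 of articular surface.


P = F / A
P = 865 / 9.2000e-04
P = 940217.3913


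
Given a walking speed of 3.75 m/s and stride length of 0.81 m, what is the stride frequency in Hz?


f = v / stride_length
f = 3.75 / 0.81
f = 4.6296


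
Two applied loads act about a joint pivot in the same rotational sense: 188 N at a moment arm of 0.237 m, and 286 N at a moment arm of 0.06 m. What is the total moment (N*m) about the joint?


M = F1 * d1 + F2 * d2
M = 188 * 0.237 + 286 * 0.06
M = 44.5560 + 17.1600
M = 61.7160


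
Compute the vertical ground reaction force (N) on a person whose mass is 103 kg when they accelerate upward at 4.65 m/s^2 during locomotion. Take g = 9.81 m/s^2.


GRF = m * (g + a)
GRF = 103 * (9.81 + 4.65)
GRF = 103 * 14.4600
GRF = 1489.3800


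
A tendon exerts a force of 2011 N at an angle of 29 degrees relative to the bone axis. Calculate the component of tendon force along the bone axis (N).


F_eff = F_tendon * cos(theta)
theta = 29 deg = 0.5061 rad
cos(theta) = 0.8746
F_eff = 2011 * 0.8746
F_eff = 1758.8602


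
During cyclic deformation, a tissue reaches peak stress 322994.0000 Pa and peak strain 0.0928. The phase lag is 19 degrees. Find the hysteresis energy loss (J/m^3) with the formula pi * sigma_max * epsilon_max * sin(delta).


E_loss = pi * sigma_max * epsilon_max * sin(delta)
delta = 19 deg = 0.3316 rad
sin(delta) = 0.3256
E_loss = pi * 322994.0000 * 0.0928 * 0.3256
E_loss = 30657.3224


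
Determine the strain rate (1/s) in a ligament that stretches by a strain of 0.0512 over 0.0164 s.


strain_rate = delta_strain / delta_t
strain_rate = 0.0512 / 0.0164
strain_rate = 3.1220


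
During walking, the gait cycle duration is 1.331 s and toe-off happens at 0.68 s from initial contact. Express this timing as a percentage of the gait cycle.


pct = (event_time / cycle_time) * 100
pct = (0.68 / 1.331) * 100
ratio = 0.5109
pct = 51.0894


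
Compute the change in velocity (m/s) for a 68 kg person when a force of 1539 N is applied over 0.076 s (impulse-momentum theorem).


J = F * dt = 1539 * 0.076 = 116.9640 N*s
delta_v = J / m
delta_v = 116.9640 / 68
delta_v = 1.7201


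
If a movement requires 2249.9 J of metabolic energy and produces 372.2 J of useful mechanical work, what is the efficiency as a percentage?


eta = (W_mech / E_meta) * 100
eta = (372.2 / 2249.9) * 100
ratio = 0.1654
eta = 16.5430


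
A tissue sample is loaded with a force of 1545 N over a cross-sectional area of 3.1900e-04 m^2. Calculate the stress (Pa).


stress = F / A
stress = 1545 / 3.1900e-04
stress = 4.8433e+06


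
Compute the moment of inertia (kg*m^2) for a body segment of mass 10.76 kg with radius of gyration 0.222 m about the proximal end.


I = m * k^2
I = 10.76 * 0.222^2
k^2 = 0.0493
I = 0.5303


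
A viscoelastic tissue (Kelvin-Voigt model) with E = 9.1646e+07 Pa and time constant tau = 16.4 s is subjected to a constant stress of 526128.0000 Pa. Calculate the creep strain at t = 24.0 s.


epsilon(t) = (sigma/E) * (1 - exp(-t/tau))
sigma/E = 526128.0000 / 9.1646e+07 = 0.0057
exp(-t/tau) = exp(-24.0 / 16.4) = 0.2314
epsilon = 0.0057 * (1 - 0.2314)
epsilon = 0.0044


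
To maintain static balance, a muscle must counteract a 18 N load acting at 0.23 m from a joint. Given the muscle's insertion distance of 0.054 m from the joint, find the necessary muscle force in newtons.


F_muscle = W * d_load / d_muscle
F_muscle = 18 * 0.23 / 0.054
Numerator = 4.1400
F_muscle = 76.6667


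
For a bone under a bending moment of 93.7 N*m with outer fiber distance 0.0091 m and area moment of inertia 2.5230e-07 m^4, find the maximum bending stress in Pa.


sigma = M * c / I
sigma = 93.7 * 0.0091 / 2.5230e-07
M * c = 0.8527
sigma = 3.3796e+06


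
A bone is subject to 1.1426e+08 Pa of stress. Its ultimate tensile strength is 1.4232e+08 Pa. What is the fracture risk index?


FRI = applied / ultimate
FRI = 1.1426e+08 / 1.4232e+08
FRI = 0.8028


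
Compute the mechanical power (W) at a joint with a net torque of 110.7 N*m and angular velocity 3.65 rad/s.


P = M * omega
P = 110.7 * 3.65
P = 404.0550


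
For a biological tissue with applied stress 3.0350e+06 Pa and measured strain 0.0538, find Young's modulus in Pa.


E = stress / strain
E = 3.0350e+06 / 0.0538
E = 5.6413e+07


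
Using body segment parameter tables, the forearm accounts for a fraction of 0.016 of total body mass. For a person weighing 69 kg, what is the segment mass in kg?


m_segment = body_mass * fraction
m_segment = 69 * 0.016
m_segment = 1.1040


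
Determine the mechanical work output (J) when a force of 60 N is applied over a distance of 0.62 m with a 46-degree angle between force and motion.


W = F * d * cos(theta)
theta = 46 deg = 0.8029 rad
cos(theta) = 0.6947
W = 60 * 0.62 * 0.6947
W = 25.8413


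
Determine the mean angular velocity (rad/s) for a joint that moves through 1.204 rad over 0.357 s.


omega = delta_theta / delta_t
omega = 1.204 / 0.357
omega = 3.3725


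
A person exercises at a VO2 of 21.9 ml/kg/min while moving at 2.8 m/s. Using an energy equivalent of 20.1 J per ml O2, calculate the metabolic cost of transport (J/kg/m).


Power per kg = VO2 * 20.1 / 60
Power per kg = 21.9 * 20.1 / 60 = 7.3365 W/kg
Cost = power_per_kg / speed
Cost = 7.3365 / 2.8
Cost = 2.6202


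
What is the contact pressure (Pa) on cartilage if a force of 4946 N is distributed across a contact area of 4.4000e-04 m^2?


P = F / A
P = 4946 / 4.4000e-04
P = 1.1241e+07


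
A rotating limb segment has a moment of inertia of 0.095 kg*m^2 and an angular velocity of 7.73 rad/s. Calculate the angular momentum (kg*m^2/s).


L = I * omega
L = 0.095 * 7.73
L = 0.7344


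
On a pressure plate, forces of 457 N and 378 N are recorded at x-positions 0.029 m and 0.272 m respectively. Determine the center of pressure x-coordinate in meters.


COP_x = (F1*x1 + F2*x2) / (F1 + F2)
COP_x = (457*0.029 + 378*0.272) / (457 + 378)
Numerator = 116.0690
Denominator = 835
COP_x = 0.1390


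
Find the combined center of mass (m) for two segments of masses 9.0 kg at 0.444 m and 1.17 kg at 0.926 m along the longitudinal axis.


COM = (m1*x1 + m2*x2) / (m1 + m2)
COM = (9.0*0.444 + 1.17*0.926) / (9.0 + 1.17)
Numerator = 5.0794
Denominator = 10.1700
COM = 0.4995


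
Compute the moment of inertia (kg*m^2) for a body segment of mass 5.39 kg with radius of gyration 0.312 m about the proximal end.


I = m * k^2
I = 5.39 * 0.312^2
k^2 = 0.0973
I = 0.5247


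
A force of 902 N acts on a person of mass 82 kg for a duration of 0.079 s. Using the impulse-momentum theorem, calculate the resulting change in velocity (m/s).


J = F * dt = 902 * 0.079 = 71.2580 N*s
delta_v = J / m
delta_v = 71.2580 / 82
delta_v = 0.8690


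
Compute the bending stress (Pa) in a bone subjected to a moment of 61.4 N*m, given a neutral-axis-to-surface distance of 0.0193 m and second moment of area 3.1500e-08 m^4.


sigma = M * c / I
sigma = 61.4 * 0.0193 / 3.1500e-08
M * c = 1.1850
sigma = 3.7620e+07


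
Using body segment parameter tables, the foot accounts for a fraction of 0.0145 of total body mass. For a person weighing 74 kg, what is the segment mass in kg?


m_segment = body_mass * fraction
m_segment = 74 * 0.0145
m_segment = 1.0730


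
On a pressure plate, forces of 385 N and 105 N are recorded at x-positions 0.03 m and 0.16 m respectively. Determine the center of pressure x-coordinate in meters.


COP_x = (F1*x1 + F2*x2) / (F1 + F2)
COP_x = (385*0.03 + 105*0.16) / (385 + 105)
Numerator = 28.3500
Denominator = 490
COP_x = 0.0579


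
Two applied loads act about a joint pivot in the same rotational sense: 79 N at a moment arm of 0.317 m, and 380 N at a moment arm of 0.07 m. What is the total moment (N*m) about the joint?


M = F1 * d1 + F2 * d2
M = 79 * 0.317 + 380 * 0.07
M = 25.0430 + 26.6000
M = 51.6430


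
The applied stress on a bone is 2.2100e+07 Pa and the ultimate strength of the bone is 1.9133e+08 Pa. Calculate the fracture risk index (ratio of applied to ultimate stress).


FRI = applied / ultimate
FRI = 2.2100e+07 / 1.9133e+08
FRI = 0.1155
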